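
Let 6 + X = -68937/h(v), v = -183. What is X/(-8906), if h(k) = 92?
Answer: 69489/819352 ≈ 0.084810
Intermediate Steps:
X = -69489/92 (X = -6 - 68937/92 = -69489/92 ≈ -755.32)
X/(-8906) = -69489/92/(-8906) = -69489/92*(-1/8906) = 69489/819352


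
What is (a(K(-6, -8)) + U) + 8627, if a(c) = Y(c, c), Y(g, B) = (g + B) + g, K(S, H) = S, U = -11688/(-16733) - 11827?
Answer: -53835106/16733 ≈ -3217.3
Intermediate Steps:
U = -197889503/16733 (U = -11688*(-1/16733) - 11827 = 11688/16733 - 11827 = -197889503/16733 ≈ -11826.)
Y(g, B) = B + 2*g (Y(g, B) = (B + g) + g = B + 2*g)
a(c) = 3*c (a(c) = c + 2*c = 3*c)
(a(K(-6, -8)) + U) + 8627 = (3*(-6) - 197889503/16733) + 8627 = (-18 - 197889503/16733) + 8627 = -198190697/16733 + 8627 = -53835106/16733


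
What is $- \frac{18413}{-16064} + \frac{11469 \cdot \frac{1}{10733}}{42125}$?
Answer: $\frac{8325210197141}{7262978168000} \approx 1.1463$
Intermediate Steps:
$- \frac{18413}{-16064} + \frac{11469 \cdot \frac{1}{10733}}{42125} = \left(-18413\right) \left(- \frac{1}{16064}\right) + 11469 \cdot \frac{1}{10733} \cdot \frac{1}{42125} = \frac{18413}{16064} + \frac{11469}{10733} \cdot \frac{1}{42125} = \frac{18413}{16064} + \frac{11469}{452127625} = \frac{8325210197141}{7262978168000}$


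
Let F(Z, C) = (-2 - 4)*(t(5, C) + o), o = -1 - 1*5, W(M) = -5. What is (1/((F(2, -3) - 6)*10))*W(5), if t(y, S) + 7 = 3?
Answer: -1/108 ≈ -0.0092593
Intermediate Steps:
o = -6 (o = -1 - 5 = -6)
t(y, S) = -4 (t(y, S) = -7 + 3 = -4)
F(Z, C) = 60 (F(Z, C) = (-2 - 4)*(-4 - 6) = -6*(-10) = 60)
(1/((F(2, -3) - 6)*10))*W(5) = (1/((60 - 6)*10))*(-5) = ((⅒)/54)*(-5) = ((1/54)*(⅒))*(-5) = (1/540)*(-5) = -1/108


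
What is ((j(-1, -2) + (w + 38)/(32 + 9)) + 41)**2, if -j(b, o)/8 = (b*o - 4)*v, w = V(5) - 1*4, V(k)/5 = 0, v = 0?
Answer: 2941225/1681 ≈ 1749.7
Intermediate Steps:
V(k) = 0 (V(k) = 5*0 = 0)
w = -4 (w = 0 - 1*4 = 0 - 4 = -4)
j(b, o) = 0 (j(b, o) = -8*(b*o - 4)*0 = -8*(-4 + b*o)*0 = -8*0 = 0)
((j(-1, -2) + (w + 38)/(32 + 9)) + 41)**2 = ((0 + (-4 + 38)/(32 + 9)) + 41)**2 = ((0 + 34/41) + 41)**2 = (34/41 + 41)**2 = (1715/41)**2 = 2941225/1681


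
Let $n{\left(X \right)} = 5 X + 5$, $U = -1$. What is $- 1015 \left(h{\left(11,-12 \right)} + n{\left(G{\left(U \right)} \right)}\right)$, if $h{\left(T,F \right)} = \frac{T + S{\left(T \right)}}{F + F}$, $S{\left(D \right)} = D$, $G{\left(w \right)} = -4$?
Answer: $\frac{193865}{12} \approx 16155.0$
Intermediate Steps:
$n{\left(X \right)} = 5 + 5 X$
$h{\left(T,F \right)} = \frac{T}{F}$ ($h{\left(T,F \right)} = \frac{T + T}{F + F} = \frac{2 T}{2 F} = 2 T \frac{1}{2 F} = \frac{T}{F}$)
$- 1015 \left(h{\left(11,-12 \right)} + n{\left(G{\left(U \right)} \right)}\right) = - 1015 \left(\frac{11}{-12} + \left(5 + 5 \left(-4\right)\right)\right) = - 1015 \left(11 \left(- \frac{1}{12}\right) + \left(5 - 20\right)\right) = - 1015 \left(- \frac{11}{12} - 15\right) = \left(-1015\right) \left(- \frac{191}{12}\right) = \frac{193865}{12}$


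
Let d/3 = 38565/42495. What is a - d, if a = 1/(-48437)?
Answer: -373597414/137222021 ≈ -2.7226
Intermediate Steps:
a = -1/48437 ≈ -2.0645e-5
d = 7713/2833 (d = 3*(38565/42495) = 3*(38565*(1/42495)) = 3*(2571/2833) = 7713/2833 ≈ 2.7226)
a - d = -1/48437 - 1*7713/2833 = -1/48437 - 7713/2833 = -373597414/137222021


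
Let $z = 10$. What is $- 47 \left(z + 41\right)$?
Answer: $-2397$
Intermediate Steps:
$- 47 \left(z + 41\right) = - 47 \left(10 + 41\right) = \left(-47\right) 51 = -2397$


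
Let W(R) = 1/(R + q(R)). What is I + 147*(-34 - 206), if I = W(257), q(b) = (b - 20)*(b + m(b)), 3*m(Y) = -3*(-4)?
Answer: -2191381919/62114 ≈ -35280.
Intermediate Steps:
m(Y) = 4 (m(Y) = (-3*(-4))/3 = (⅓)*12 = 4)
q(b) = (-20 + b)*(4 + b) (q(b) = (b - 20)*(b + 4) = (-20 + b)*(4 + b))
W(R) = 1/(-80 + R² - 15*R) (W(R) = 1/(R + (-80 + R² - 16*R)) = 1/(-80 + R² - 15*R))
I = 1/62114 (I = 1/(-80 + 257² - 15*257) = 1/(-80 + 66049 - 3855) = 1/62114 ≈ 1.6099e-5)
I + 147*(-34 - 206) = 1/62114 + 147*(-34 - 206) = 1/62114 + 147*(-240) = 1/62114 - 35280 = -2191381919/62114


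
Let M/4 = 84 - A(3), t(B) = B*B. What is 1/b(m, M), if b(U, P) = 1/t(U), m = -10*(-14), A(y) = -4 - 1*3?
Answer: 19600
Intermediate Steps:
A(y) = -7 (A(y) = -4 - 3 = -7)
m = 140
t(B) = B²
M = 364 (M = 4*(84 - 1*(-7)) = 4*(84 + 7) = 4*91 = 364)
b(U, P) = U⁻² (b(U, P) = 1/(U²) = U⁻²)
1/b(m, M) = 1/(140⁻²) = 1/(1/19600) = 19600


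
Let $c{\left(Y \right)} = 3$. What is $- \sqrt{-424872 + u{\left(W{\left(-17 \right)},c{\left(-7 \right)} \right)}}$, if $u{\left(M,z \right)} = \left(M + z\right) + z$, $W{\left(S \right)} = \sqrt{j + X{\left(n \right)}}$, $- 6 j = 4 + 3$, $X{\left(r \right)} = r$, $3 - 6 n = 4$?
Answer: $- \frac{\sqrt{-3823794 + 6 i \sqrt{3}}}{3} \approx -0.00088575 - 651.82 i$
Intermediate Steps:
$n = - \frac{1}{6}$ ($n = \frac{1}{2} - \frac{2}{3} = - \frac{1}{6} \approx -0.16667$)
$j = - \frac{7}{6}$ ($j = - \frac{4 + 3}{6} = \left(- \frac{1}{6}\right) 7 = - \frac{7}{6} \approx -1.1667$)
$W{\left(S \right)} = \frac{2 i \sqrt{3}}{3}$ ($W{\left(S \right)} = \sqrt{- \frac{7}{6} - \frac{1}{6}} = \sqrt{- \frac{4}{3}} = \frac{2 i \sqrt{3}}{3}$)
$u{\left(M,z \right)} = M + 2 z$
$- \sqrt{-424872 + u{\left(W{\left(-17 \right)},c{\left(-7 \right)} \right)}} = - \sqrt{-424872 + \left(\frac{2 i \sqrt{3}}{3} + 2 \cdot 3\right)} = - \sqrt{-424872 + \left(\frac{2 i \sqrt{3}}{3} + 6\right)} = - \sqrt{-424872 + \left(6 + \frac{2 i \sqrt{3}}{3}\right)} = - \sqrt{-424866 + \frac{2 i \sqrt{3}}{3}}$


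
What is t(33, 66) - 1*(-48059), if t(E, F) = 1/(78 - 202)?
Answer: 5959315/124 ≈ 48059.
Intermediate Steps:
t(E, F) = -1/124 (t(E, F) = 1/(-124) = -1/124)
t(33, 66) - 1*(-48059) = -1/124 - 1*(-48059) = -1/124 + 48059 = 5959315/124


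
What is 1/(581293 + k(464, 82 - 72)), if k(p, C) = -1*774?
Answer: 1/580519 ≈ 1.7226e-6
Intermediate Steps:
k(p, C) = -774
1/(581293 + k(464, 82 - 72)) = 1/(581293 - 774) = 1/580519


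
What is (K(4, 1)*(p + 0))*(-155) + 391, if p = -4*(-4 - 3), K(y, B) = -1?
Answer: 4731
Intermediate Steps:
p = 28 (p = -4*(-7) = 28)
(K(4, 1)*(p + 0))*(-155) + 391 = -(28 + 0)*(-155) + 391 = -1*28*(-155) + 391 = -28*(-155) + 391 = 4340 + 391 = 4731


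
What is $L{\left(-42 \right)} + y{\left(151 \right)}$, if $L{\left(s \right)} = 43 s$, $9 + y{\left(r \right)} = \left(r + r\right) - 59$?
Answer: $-1572$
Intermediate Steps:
$y{\left(r \right)} = -68 + 2 r$ ($y{\left(r \right)} = -9 + \left(\left(r + r\right) - 59\right) = -9 + \left(2 r - 59\right) = -9 + \left(-59 + 2 r\right) = -68 + 2 r$)
$L{\left(-42 \right)} + y{\left(151 \right)} = 43 \left(-42\right) + \left(-68 + 2 \cdot 151\right) = -1806 + \left(-68 + 302\right) = -1806 + 234 = -1572$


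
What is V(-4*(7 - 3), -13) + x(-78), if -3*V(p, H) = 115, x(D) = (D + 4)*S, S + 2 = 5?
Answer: -781/3 ≈ -260.33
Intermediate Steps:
S = 3 (S = -2 + 5 = 3)
x(D) = 12 + 3*D (x(D) = (D + 4)*3 = (4 + D)*3 = 12 + 3*D)
V(p, H) = -115/3 (V(p, H) = -1/3*115 = -115/3)
V(-4*(7 - 3), -13) + x(-78) = -115/3 + (12 + 3*(-78)) = -115/3 + (12 - 234) = -115/3 - 222 = -781/3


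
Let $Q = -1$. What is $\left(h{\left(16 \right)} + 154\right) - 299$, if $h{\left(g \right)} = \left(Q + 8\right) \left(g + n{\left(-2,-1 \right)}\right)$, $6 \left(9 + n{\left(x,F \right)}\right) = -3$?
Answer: $- \frac{199}{2} \approx -99.5$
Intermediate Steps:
$n{\left(x,F \right)} = - \frac{19}{2}$ ($n{\left(x,F \right)} = -9 + \frac{1}{6} \left(-3\right) = -9 - \frac{1}{2} = - \frac{19}{2}$)
$h{\left(g \right)} = - \frac{133}{2} + 7 g$ ($h{\left(g \right)} = \left(-1 + 8\right) \left(g - \frac{19}{2}\right) = 7 \left(- \frac{19}{2} + g\right) = - \frac{133}{2} + 7 g$)
$\left(h{\left(16 \right)} + 154\right) - 299 = \left(\left(- \frac{133}{2} + 7 \cdot 16\right) + 154\right) - 299 = \left(\left(- \frac{133}{2} + 112\right) + 154\right) - 299 = \left(\frac{91}{2} + 154\right) - 299 = \frac{399}{2} - 299 = - \frac{199}{2}$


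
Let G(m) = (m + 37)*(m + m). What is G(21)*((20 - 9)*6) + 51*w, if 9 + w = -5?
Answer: 160062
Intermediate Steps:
w = -14 (w = -9 - 5 = -14)
G(m) = 2*m*(37 + m) (G(m) = (37 + m)*(2*m) = 2*m*(37 + m))
G(21)*((20 - 9)*6) + 51*w = (2*21*(37 + 21))*((20 - 9)*6) + 51*(-14) = (2*21*58)*(11*6) - 714 = 2436*66 - 714 = 160776 - 714 = 160062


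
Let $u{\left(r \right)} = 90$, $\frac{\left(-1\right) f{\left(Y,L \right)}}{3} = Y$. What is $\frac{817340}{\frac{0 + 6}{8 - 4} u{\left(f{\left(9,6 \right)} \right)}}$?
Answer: $\frac{163468}{27} \approx 6054.4$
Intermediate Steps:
$f{\left(Y,L \right)} = - 3 Y$
$\frac{817340}{\frac{0 + 6}{8 - 4} u{\left(f{\left(9,6 \right)} \right)}} = \frac{817340}{\frac{0 + 6}{8 - 4} \cdot 90} = \frac{817340}{\frac{6}{4} \cdot 90} = \frac{817340}{6 \cdot \frac{1}{4} \cdot 90} = \frac{817340}{\frac{3}{2} \cdot 90} = \frac{817340}{135} = 817340 \cdot \frac{1}{135} = \frac{163468}{27}$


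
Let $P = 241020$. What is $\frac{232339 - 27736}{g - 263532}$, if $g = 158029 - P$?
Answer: $- \frac{204603}{346523} \approx -0.59045$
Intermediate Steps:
$g = -82991$ ($g = 158029 - 241020 = -82991$)
$\frac{232339 - 27736}{g - 263532} = \frac{232339 - 27736}{-82991 - 263532} = \frac{204603}{-346523} = 204603 \left(- \frac{1}{346523}\right) = - \frac{204603}{346523}$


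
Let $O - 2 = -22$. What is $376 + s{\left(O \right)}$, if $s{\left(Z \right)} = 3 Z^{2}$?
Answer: $1576$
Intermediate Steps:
$O = -20$ ($O = 2 - 22 = -20$)
$376 + s{\left(O \right)} = 376 + 3 \left(-20\right)^{2} = 376 + 3 \cdot 400 = 376 + 1200 = 1576$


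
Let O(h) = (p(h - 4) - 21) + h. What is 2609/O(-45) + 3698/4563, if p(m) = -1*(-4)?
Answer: -11675591/282906 ≈ -41.270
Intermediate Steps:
p(m) = 4
O(h) = -17 + h (O(h) = (4 - 21) + h = -17 + h)
2609/O(-45) + 3698/4563 = 2609/(-17 - 45) + 3698/4563 = 2609/(-62) + 3698*(1/4563) = 2609*(-1/62) + 3698/4563 = -2609/62 + 3698/4563 = -11675591/282906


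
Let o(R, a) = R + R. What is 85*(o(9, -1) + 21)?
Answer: 3315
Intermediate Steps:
o(R, a) = 2*R
85*(o(9, -1) + 21) = 85*(2*9 + 21) = 85*(18 + 21) = 85*39 = 3315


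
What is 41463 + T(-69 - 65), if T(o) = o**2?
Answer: 59419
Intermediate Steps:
41463 + T(-69 - 65) = 41463 + (-69 - 65)**2 = 41463 + (-134)**2 = 41463 + 17956 = 59419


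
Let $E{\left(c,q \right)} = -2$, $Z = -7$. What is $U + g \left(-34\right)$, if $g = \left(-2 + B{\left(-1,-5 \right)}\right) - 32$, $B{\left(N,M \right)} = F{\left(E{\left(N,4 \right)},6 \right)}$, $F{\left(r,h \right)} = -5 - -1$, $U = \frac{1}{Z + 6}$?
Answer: $1291$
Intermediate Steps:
$U = -1$ ($U = \frac{1}{-7 + 6} = \frac{1}{-1} = -1$)
$F{\left(r,h \right)} = -4$ ($F{\left(r,h \right)} = -5 + 1 = -4$)
$B{\left(N,M \right)} = -4$
$g = -38$ ($g = \left(-2 - 4\right) - 32 = -6 - 32 = -38$)
$U + g \left(-34\right) = -1 - -1292 = -1 + 1292 = 1291$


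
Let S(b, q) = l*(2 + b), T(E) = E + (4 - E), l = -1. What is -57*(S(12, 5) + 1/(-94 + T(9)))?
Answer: 23959/30 ≈ 798.63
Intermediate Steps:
T(E) = 4
S(b, q) = -2 - b (S(b, q) = -(2 + b) = -2 - b)
-57*(S(12, 5) + 1/(-94 + T(9))) = -57*((-2 - 1*12) + 1/(-94 + 4)) = -57*((-2 - 12) + 1/(-90)) = -57*(-14 - 1/90) = -57*(-1261/90) = 23959/30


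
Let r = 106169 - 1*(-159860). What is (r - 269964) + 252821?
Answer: 248886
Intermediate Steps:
r = 266029 (r = 106169 + 159860 = 266029)
(r - 269964) + 252821 = (266029 - 269964) + 252821 = -3935 + 252821 = 248886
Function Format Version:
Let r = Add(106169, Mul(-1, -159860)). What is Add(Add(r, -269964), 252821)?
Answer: 248886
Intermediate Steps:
r = 266029 (r = Add(106169, 159860) = 266029)
Add(Add(r, -269964), 252821) = Add(Add(266029, -269964), 252821) = Add(-3935, 252821) = 248886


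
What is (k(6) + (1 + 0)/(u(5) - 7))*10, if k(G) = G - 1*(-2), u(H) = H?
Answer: 75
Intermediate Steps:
k(G) = 2 + G (k(G) = G + 2 = 2 + G)
(k(6) + (1 + 0)/(u(5) - 7))*10 = ((2 + 6) + (1 + 0)/(5 - 7))*10 = (8 + 1/(-2))*10 = (8 + 1*(-1/2))*10 = (8 - 1/2)*10 = (15/2)*10 = 75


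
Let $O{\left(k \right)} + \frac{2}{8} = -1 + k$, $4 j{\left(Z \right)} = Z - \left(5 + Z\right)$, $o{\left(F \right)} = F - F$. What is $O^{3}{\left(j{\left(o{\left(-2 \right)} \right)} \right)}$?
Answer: $- \frac{125}{8} \approx -15.625$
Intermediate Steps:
$o{\left(F \right)} = 0$
$j{\left(Z \right)} = - \frac{5}{4}$ ($j{\left(Z \right)} = \frac{Z - \left(5 + Z\right)}{4} = \frac{1}{4} \left(-5\right) = - \frac{5}{4}$)
$O{\left(k \right)} = - \frac{5}{4} + k$ ($O{\left(k \right)} = - \frac{1}{4} + \left(-1 + k\right) = - \frac{5}{4} + k$)
$O^{3}{\left(j{\left(o{\left(-2 \right)} \right)} \right)} = \left(- \frac{5}{4} - \frac{5}{4}\right)^{3} = \left(- \frac{5}{2}\right)^{3} = - \frac{125}{8}$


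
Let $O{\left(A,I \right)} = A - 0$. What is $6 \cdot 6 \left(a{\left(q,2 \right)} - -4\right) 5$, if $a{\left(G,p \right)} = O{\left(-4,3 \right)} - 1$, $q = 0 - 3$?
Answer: $-180$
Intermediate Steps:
$O{\left(A,I \right)} = A$ ($O{\left(A,I \right)} = A + 0 = A$)
$q = -3$ ($q = 0 - 3 = -3$)
$a{\left(G,p \right)} = -5$ ($a{\left(G,p \right)} = -4 - 1 = -5$)
$6 \cdot 6 \left(a{\left(q,2 \right)} - -4\right) 5 = 6 \cdot 6 \left(-5 - -4\right) 5 = 36 \left(-5 + 4\right) 5 = 36 \left(-1\right) 5 = \left(-36\right) 5 = -180$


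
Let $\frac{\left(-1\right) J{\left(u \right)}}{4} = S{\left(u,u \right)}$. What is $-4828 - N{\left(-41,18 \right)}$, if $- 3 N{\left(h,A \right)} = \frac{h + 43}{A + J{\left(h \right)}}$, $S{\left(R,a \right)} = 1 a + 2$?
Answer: $- \frac{1260107}{261} \approx -4828.0$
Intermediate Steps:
$S{\left(R,a \right)} = 2 + a$ ($S{\left(R,a \right)} = a + 2 = 2 + a$)
$J{\left(u \right)} = -8 - 4 u$ ($J{\left(u \right)} = - 4 \left(2 + u\right) = -8 - 4 u$)
$N{\left(h,A \right)} = - \frac{43 + h}{3 \left(-8 + A - 4 h\right)}$ ($N{\left(h,A \right)} = - \frac{\left(h + 43\right) \frac{1}{A - \left(8 + 4 h\right)}}{3} = - \frac{\left(43 + h\right) \frac{1}{-8 + A - 4 h}}{3} = - \frac{\frac{1}{-8 + A - 4 h} \left(43 + h\right)}{3} = - \frac{43 + h}{3 \left(-8 + A - 4 h\right)}$)
$-4828 - N{\left(-41,18 \right)} = -4828 - \frac{43 - 41}{3 \left(8 - 18 + 4 \left(-41\right)\right)} = -4828 - \frac{1}{3} \frac{1}{8 - 18 - 164} \cdot 2 = -4828 - \frac{1}{3} \frac{1}{-174} \cdot 2 = -4828 - \frac{1}{3} \left(- \frac{1}{174}\right) 2 = -4828 - - \frac{1}{261} = -4828 + \frac{1}{261} = - \frac{1260107}{261}$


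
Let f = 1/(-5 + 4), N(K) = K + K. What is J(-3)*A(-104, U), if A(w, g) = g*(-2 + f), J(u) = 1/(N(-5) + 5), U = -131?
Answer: -393/5 ≈ -78.600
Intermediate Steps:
N(K) = 2*K
J(u) = -⅕ (J(u) = 1/(2*(-5) + 5) = 1/(-10 + 5) = 1/(-5) = -⅕)
f = -1 (f = 1/(-1) = -1)
A(w, g) = -3*g (A(w, g) = g*(-2 - 1) = g*(-3) = -3*g)
J(-3)*A(-104, U) = -(-3)*(-131)/5 = -⅕*393 = -393/5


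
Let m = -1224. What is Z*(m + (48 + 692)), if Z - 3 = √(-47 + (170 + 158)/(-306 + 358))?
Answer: -1452 - 11132*I*√13/13 ≈ -1452.0 - 3087.5*I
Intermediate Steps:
Z = 3 + 23*I*√13/13 (Z = 3 + √(-47 + (170 + 158)/(-306 + 358)) = 3 + √(-47 + 328/52) = 3 + √(-47 + 328*(1/52)) = 3 + √(-47 + 82/13) = 3 + √(-529/13) = 3 + 23*I*√13/13 ≈ 3.0 + 6.3791*I)
Z*(m + (48 + 692)) = (3 + 23*I*√13/13)*(-1224 + (48 + 692)) = (3 + 23*I*√13/13)*(-1224 + 740) = (3 + 23*I*√13/13)*(-484) = -1452 - 11132*I*√13/13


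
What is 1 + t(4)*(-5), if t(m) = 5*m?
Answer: -99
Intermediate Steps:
1 + t(4)*(-5) = 1 + (5*4)*(-5) = 1 + 20*(-5) = 1 - 100 = -99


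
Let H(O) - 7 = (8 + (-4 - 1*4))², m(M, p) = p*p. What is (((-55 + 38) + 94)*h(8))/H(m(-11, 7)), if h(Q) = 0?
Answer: 0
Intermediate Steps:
m(M, p) = p²
H(O) = 7 (H(O) = 7 + (8 + (-4 - 1*4))² = 7 + (8 + (-4 - 4))² = 7 + (8 - 8)² = 7 + 0² = 7 + 0 = 7)
(((-55 + 38) + 94)*h(8))/H(m(-11, 7)) = (((-55 + 38) + 94)*0)/7 = ((-17 + 94)*0)*(⅐) = (77*0)*(⅐) = 0*(⅐) = 0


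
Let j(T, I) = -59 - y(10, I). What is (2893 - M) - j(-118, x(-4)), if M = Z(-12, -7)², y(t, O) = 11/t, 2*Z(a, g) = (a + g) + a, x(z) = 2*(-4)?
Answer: 54257/20 ≈ 2712.9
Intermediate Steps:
x(z) = -8
Z(a, g) = a + g/2 (Z(a, g) = ((a + g) + a)/2 = (g + 2*a)/2 = a + g/2)
M = 961/4 (M = (-12 + (½)*(-7))² = (-12 - 7/2)² = (-31/2)² = 961/4 ≈ 240.25)
j(T, I) = -601/10 (j(T, I) = -59 - 11/10 = -601/10)
(2893 - M) - j(-118, x(-4)) = (2893 - 1*961/4) - 1*(-601/10) = (2893 - 961/4) + 601/10 = 10611/4 + 601/10 = 54257/20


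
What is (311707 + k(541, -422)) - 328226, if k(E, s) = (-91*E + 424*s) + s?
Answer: -245100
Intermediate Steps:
k(E, s) = -91*E + 425*s
(311707 + k(541, -422)) - 328226 = (311707 + (-91*541 + 425*(-422))) - 328226 = (311707 + (-49231 - 179350)) - 328226 = (311707 - 228581) - 328226 = 83126 - 328226 = -245100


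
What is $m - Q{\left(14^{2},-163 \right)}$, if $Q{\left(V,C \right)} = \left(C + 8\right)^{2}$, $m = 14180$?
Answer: $-9845$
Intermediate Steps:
$Q{\left(V,C \right)} = \left(8 + C\right)^{2}$
$m - Q{\left(14^{2},-163 \right)} = 14180 - \left(8 - 163\right)^{2} = 14180 - \left(-155\right)^{2} = 14180 - 24025 = -9845$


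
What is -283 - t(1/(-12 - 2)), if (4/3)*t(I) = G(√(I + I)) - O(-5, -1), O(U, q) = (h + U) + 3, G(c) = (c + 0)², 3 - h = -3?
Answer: -7837/28 ≈ -279.89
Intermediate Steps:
h = 6 (h = 3 - 1*(-3) = 3 + 3 = 6)
G(c) = c²
O(U, q) = 9 + U (O(U, q) = (6 + U) + 3 = 9 + U)
t(I) = -3 + 3*I/2 (t(I) = 3*((√(I + I))² - (9 - 5))/4 = 3*((√(2*I))² - 1*4)/4 = 3*((√2*√I)² - 4)/4 = 3*(2*I - 4)/4 = 3*(-4 + 2*I)/4 = -3 + 3*I/2)
-283 - t(1/(-12 - 2)) = -283 - (-3 + 3/(2*(-12 - 2))) = -283 - (-3 + (3/2)/(-14)) = -283 - (-3 + (3/2)*(-1/14)) = -283 - (-3 - 3/28) = -283 - 1*(-87/28) = -283 + 87/28 = -7837/28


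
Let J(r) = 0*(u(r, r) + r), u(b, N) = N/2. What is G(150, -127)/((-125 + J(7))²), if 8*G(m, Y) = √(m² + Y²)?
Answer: √38629/125000 ≈ 0.0015723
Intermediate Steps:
u(b, N) = N/2 (u(b, N) = N*(½) = N/2)
J(r) = 0 (J(r) = 0*(r/2 + r) = 0*(3*r/2) = 0)
G(m, Y) = √(Y² + m²)/8 (G(m, Y) = √(m² + Y²)/8 = √(Y² + m²)/8)
G(150, -127)/((-125 + J(7))²) = (√((-127)² + 150²)/8)/((-125 + 0)²) = (√(16129 + 22500)/8)/((-125)²) = (√38629/8)/15625 = (√38629/8)*(1/15625) = √38629/125000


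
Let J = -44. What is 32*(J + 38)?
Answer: -192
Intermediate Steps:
32*(J + 38) = 32*(-44 + 38) = 32*(-6) = -192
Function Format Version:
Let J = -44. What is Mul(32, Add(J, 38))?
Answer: -192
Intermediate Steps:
Mul(32, Add(J, 38)) = Mul(32, Add(-44, 38)) = Mul(32, -6) = -192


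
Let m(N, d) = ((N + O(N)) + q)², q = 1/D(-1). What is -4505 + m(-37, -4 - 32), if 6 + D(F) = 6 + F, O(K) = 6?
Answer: -3481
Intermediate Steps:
D(F) = F (D(F) = -6 + (6 + F) = F)
q = -1 (q = 1/(-1) = -1)
m(N, d) = (5 + N)² (m(N, d) = ((N + 6) - 1)² = ((6 + N) - 1)² = (5 + N)²)
-4505 + m(-37, -4 - 32) = -4505 + (5 - 37)² = -4505 + (-32)² = -4505 + 1024 = -3481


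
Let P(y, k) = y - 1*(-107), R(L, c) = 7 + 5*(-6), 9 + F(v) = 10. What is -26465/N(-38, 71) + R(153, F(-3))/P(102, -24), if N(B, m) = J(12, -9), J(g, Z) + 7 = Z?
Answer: 5530817/3344 ≈ 1654.0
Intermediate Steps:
J(g, Z) = -7 + Z
F(v) = 1 (F(v) = -9 + 10 = 1)
N(B, m) = -16 (N(B, m) = -7 - 9 = -16)
R(L, c) = -23 (R(L, c) = 7 - 30 = -23)
P(y, k) = 107 + y (P(y, k) = y + 107 = 107 + y)
-26465/N(-38, 71) + R(153, F(-3))/P(102, -24) = -26465/(-16) - 23/(107 + 102) = -26465*(-1/16) - 23/209 = 26465/16 - 23*1/209 = 26465/16 - 23/209 = 5530817/3344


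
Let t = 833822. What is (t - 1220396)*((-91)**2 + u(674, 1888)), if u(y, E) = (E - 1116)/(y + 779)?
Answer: -4651670069310/1453 ≈ -3.2014e+9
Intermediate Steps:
u(y, E) = (-1116 + E)/(779 + y)
(t - 1220396)*((-91)**2 + u(674, 1888)) = (833822 - 1220396)*((-91)**2 + (-1116 + 1888)/(779 + 674)) = -386574*(8281 + 772/1453) = -386574*12033065/1453 = -4651670069310/1453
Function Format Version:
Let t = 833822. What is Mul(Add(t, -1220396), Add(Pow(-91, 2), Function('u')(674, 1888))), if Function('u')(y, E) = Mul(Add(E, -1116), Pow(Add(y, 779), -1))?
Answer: Rational(-4651670069310, 1453) ≈ -3.2014e+9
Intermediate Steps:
Function('u')(y, E) = Mul(Pow(Add(779, y), -1), Add(-1116, E)) (Function('u')(y, E) = Mul(Add(-1116, E), Pow(Add(779, y), -1)) = Mul(Pow(Add(779, y), -1), Add(-1116, E)))
Mul(Add(t, -1220396), Add(Pow(-91, 2), Function('u')(674, 1888))) = Mul(Add(833822, -1220396), Add(Pow(-91, 2), Mul(Pow(Add(779, 674), -1), Add(-1116, 1888)))) = Mul(-386574, Add(8281, Mul(Pow(1453, -1), 772))) = Mul(-386574, Add(8281, Mul(Rational(1, 1453), 772))) = Mul(-386574, Add(8281, Rational(772, 1453))) = Mul(-386574, Rational(12033065, 1453)) = Rational(-4651670069310, 1453)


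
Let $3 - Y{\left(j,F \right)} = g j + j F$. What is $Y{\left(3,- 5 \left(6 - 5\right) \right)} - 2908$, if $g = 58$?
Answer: $-3064$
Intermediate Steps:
$Y{\left(j,F \right)} = 3 - 58 j - F j$ ($Y{\left(j,F \right)} = 3 - \left(58 j + j F\right) = 3 - \left(58 j + F j\right) = 3 - 58 j - F j$)
$Y{\left(3,- 5 \left(6 - 5\right) \right)} - 2908 = \left(3 - 174 - - 5 \left(6 - 5\right) 3\right) - 2908 = \left(3 - 174 - \left(-5\right) 1 \cdot 3\right) - 2908 = \left(3 - 174 - \left(-5\right) 3\right) - 2908 = \left(3 - 174 + 15\right) - 2908 = -156 - 2908 = -3064$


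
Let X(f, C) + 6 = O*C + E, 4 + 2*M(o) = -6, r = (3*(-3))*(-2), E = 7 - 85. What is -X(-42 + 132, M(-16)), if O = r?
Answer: 174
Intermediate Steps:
E = -78
r = 18 (r = -9*(-2) = 18)
O = 18
M(o) = -5 (M(o) = -2 + (½)*(-6) = -2 - 3 = -5)
X(f, C) = -84 + 18*C (X(f, C) = -6 + (18*C - 78) = -6 + (-78 + 18*C) = -84 + 18*C)
-X(-42 + 132, M(-16)) = -(-84 + 18*(-5)) = -(-84 - 90) = -1*(-174) = 174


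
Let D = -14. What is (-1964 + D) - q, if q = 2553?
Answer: -4531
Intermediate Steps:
(-1964 + D) - q = (-1964 - 14) - 1*2553 = -1978 - 2553 = -4531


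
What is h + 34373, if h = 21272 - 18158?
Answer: 37487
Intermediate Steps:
h = 3114
h + 34373 = 3114 + 34373 = 37487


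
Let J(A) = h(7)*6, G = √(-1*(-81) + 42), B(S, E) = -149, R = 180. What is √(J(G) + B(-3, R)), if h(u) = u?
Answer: I*√107 ≈ 10.344*I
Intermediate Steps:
G = √123 (G = √(81 + 42) = √123 ≈ 11.091)
J(A) = 42 (J(A) = 7*6 = 42)
√(J(G) + B(-3, R)) = √(42 - 149) = √(-107) = I*√107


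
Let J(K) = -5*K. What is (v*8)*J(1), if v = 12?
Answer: -480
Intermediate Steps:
(v*8)*J(1) = (12*8)*(-5*1) = 96*(-5) = -480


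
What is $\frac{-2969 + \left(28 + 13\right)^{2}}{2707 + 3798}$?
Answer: $- \frac{1288}{6505} \approx -0.198$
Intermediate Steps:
$\frac{-2969 + \left(28 + 13\right)^{2}}{2707 + 3798} = \frac{-2969 + 41^{2}}{6505} = \left(-2969 + 1681\right) \frac{1}{6505} = \left(-1288\right) \frac{1}{6505} = - \frac{1288}{6505}$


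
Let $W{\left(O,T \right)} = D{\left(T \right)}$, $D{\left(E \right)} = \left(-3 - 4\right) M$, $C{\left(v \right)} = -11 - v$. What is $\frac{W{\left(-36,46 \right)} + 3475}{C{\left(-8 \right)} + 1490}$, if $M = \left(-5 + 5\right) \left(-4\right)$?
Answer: $\frac{3475}{1487} \approx 2.3369$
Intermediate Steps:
$M = 0$ ($M = 0 \left(-4\right) = 0$)
$D{\left(E \right)} = 0$ ($D{\left(E \right)} = \left(-3 - 4\right) 0 = \left(-7\right) 0 = 0$)
$W{\left(O,T \right)} = 0$
$\frac{W{\left(-36,46 \right)} + 3475}{C{\left(-8 \right)} + 1490} = \frac{0 + 3475}{\left(-11 - -8\right) + 1490} = \frac{3475}{\left(-11 + 8\right) + 1490} = \frac{3475}{-3 + 1490} = \frac{3475}{1487}$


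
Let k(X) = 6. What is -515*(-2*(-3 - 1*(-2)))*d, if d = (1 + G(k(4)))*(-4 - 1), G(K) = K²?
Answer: 190550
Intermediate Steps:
d = -185 (d = (1 + 6²)*(-4 - 1) = (1 + 36)*(-5) = 37*(-5) = -185)
-515*(-2*(-3 - 1*(-2)))*d = -515*(-2*(-3 - 1*(-2)))*(-185) = -515*(-2*(-3 + 2))*(-185) = -515*(-2*(-1))*(-185) = -1030*(-185) = -515*(-370) = 190550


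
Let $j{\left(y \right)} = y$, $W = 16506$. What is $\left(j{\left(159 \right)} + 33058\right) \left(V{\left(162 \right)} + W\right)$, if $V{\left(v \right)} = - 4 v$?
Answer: $526755186$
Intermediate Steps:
$\left(j{\left(159 \right)} + 33058\right) \left(V{\left(162 \right)} + W\right) = \left(159 + 33058\right) \left(\left(-4\right) 162 + 16506\right) = 33217 \left(-648 + 16506\right) = 33217 \cdot 15858 = 526755186$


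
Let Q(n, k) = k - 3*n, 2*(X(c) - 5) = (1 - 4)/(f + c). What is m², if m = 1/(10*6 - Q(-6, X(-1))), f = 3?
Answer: 16/22801 ≈ 0.00070172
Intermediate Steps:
X(c) = 5 - 3/(2*(3 + c)) (X(c) = 5 + ((1 - 4)/(3 + c))/2 = 5 + (-3/(3 + c))/2 = 5 - 3/(2*(3 + c)))
m = 4/151 (m = 1/(10*6 - ((27 + 10*(-1))/(2*(3 - 1)) - 3*(-6))) = 1/(60 - ((½)*(27 - 10)/2 + 18)) = 1/(60 - ((½)*(½)*17 + 18)) = 1/(60 - (17/4 + 18)) = 1/(60 - 1*89/4) = 1/(60 - 89/4) = 1/(151/4) = 4/151 ≈ 0.026490)
m² = (4/151)² = 16/22801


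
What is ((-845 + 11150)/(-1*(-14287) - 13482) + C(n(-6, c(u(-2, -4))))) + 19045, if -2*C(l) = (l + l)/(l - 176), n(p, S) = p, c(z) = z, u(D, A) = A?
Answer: 39887909/2093 ≈ 19058.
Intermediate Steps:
C(l) = -l/(-176 + l) (C(l) = -(l + l)/(2*(l - 176)) = -2*l/(2*(-176 + l)) = -l/(-176 + l))
((-845 + 11150)/(-1*(-14287) - 13482) + C(n(-6, c(u(-2, -4))))) + 19045 = ((-845 + 11150)/(-1*(-14287) - 13482) - 1*(-6)/(-176 - 6)) + 19045 = (10305/(14287 - 13482) - 1*(-6)/(-182)) + 19045 = (10305/805 - 1*(-6)*(-1/182)) + 19045 = (10305*(1/805) - 3/91) + 19045 = (2061/161 - 3/91) + 19045 = 26724/2093 + 19045 = 39887909/2093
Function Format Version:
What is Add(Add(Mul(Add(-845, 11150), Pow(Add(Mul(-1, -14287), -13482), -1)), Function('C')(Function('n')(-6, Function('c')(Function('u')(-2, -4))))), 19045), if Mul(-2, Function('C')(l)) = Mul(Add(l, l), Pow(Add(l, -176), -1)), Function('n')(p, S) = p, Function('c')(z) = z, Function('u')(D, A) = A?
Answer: Rational(39887909, 2093) ≈ 19058.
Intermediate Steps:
Function('C')(l) = Mul(-1, l, Pow(Add(-176, l), -1)) (Function('C')(l) = Mul(Rational(-1, 2), Mul(Add(l, l), Pow(Add(l, -176), -1))) = Mul(Rational(-1, 2), Mul(Mul(2, l), Pow(Add(-176, l), -1))) = Mul(Rational(-1, 2), Mul(2, l, Pow(Add(-176, l), -1))) = Mul(-1, l, Pow(Add(-176, l), -1)))
Add(Add(Mul(Add(-845, 11150), Pow(Add(Mul(-1, -14287), -13482), -1)), Function('C')(Function('n')(-6, Function('c')(Function('u')(-2, -4))))), 19045) = Add(Add(Mul(Add(-845, 11150), Pow(Add(Mul(-1, -14287), -13482), -1)), Mul(-1, -6, Pow(Add(-176, -6), -1))), 19045) = Add(Add(Mul(10305, Pow(Add(14287, -13482), -1)), Mul(-1, -6, Pow(-182, -1))), 19045) = Add(Add(Mul(10305, Pow(805, -1)), Mul(-1, -6, Rational(-1, 182))), 19045) = Add(Add(Mul(10305, Rational(1, 805)), Rational(-3, 91)), 19045) = Add(Add(Rational(2061, 161), Rational(-3, 91)), 19045) = Add(Rational(26724, 2093), 19045) = Rational(39887909, 2093)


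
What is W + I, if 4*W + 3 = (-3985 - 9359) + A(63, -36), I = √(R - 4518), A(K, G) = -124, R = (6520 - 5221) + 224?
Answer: -13471/4 + I*√2995 ≈ -3367.8 + 54.727*I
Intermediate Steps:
R = 1523 (R = 1299 + 224 = 1523)
I = I*√2995 (I = √(1523 - 4518) = √(-2995) = I*√2995 ≈ 54.727*I)
W = -13471/4 (W = -¾ + ((-3985 - 9359) - 124)/4 = -¾ + (-13344 - 124)/4 = -¾ + (¼)*(-13468) = -¾ - 3367 = -13471/4 ≈ -3367.8)
W + I = -13471/4 + I*√2995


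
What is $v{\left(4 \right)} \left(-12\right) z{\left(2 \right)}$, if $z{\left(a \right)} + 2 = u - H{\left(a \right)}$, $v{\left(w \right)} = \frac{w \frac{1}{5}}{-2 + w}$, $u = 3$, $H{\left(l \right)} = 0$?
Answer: $- \frac{24}{5} \approx -4.8$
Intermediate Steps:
$v{\left(w \right)} = \frac{w}{5 \left(-2 + w\right)}$ ($v{\left(w \right)} = \frac{w \frac{1}{5}}{-2 + w} = \frac{\frac{1}{5} w}{-2 + w} = \frac{w}{5 \left(-2 + w\right)}$)
$z{\left(a \right)} = 1$ ($z{\left(a \right)} = -2 + \left(3 - 0\right) = -2 + \left(3 + 0\right) = -2 + 3 = 1$)
$v{\left(4 \right)} \left(-12\right) z{\left(2 \right)} = \frac{1}{5} \cdot 4 \frac{1}{-2 + 4} \left(-12\right) 1 = \frac{1}{5} \cdot 4 \cdot \frac{1}{2} \left(-12\right) 1 = \frac{2}{5} \left(-12\right) 1 = \left(- \frac{24}{5}\right) 1 = - \frac{24}{5}$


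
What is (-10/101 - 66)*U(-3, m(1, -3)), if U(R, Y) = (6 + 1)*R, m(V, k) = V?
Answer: 140196/101 ≈ 1388.1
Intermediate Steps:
U(R, Y) = 7*R
(-10/101 - 66)*U(-3, m(1, -3)) = (-10/101 - 66)*(7*(-3)) = (-10*1/101 - 66)*(-21) = (-10/101 - 66)*(-21) = -6676/101*(-21) = 140196/101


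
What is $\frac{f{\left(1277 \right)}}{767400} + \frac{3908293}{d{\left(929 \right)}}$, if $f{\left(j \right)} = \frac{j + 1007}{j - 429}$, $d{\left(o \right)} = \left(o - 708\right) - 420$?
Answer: $- \frac{635835498104771}{32375071200} \approx -19640.0$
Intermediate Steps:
$d{\left(o \right)} = -1128 + o$ ($d{\left(o \right)} = \left(-708 + o\right) - 420 = -1128 + o$)
$f{\left(j \right)} = \frac{1007 + j}{-429 + j}$
$\frac{f{\left(1277 \right)}}{767400} + \frac{3908293}{d{\left(929 \right)}} = \frac{\frac{1}{-429 + 1277} \left(1007 + 1277\right)}{767400} + \frac{3908293}{-1128 + 929} = \frac{1}{848} \cdot 2284 \cdot \frac{1}{767400} + \frac{3908293}{-199} = \frac{1}{848} \cdot 2284 \cdot \frac{1}{767400} + 3908293 \left(- \frac{1}{199}\right) = \frac{571}{212} \cdot \frac{1}{767400} - \frac{3908293}{199} = \frac{571}{162688800} - \frac{3908293}{199} = - \frac{635835498104771}{32375071200}$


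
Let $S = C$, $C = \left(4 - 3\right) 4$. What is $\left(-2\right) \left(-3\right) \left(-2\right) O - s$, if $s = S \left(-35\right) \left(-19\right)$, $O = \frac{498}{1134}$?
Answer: $- \frac{167912}{63} \approx -2665.3$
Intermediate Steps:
$O = \frac{83}{189}$ ($O = 498 \cdot \frac{1}{1134} = \frac{83}{189} \approx 0.43915$)
$C = 4$ ($C = 1 \cdot 4 = 4$)
$S = 4$
$s = 2660$ ($s = 4 \left(-35\right) \left(-19\right) = \left(-140\right) \left(-19\right) = 2660$)
$\left(-2\right) \left(-3\right) \left(-2\right) O - s = \left(-2\right) \left(-3\right) \left(-2\right) \frac{83}{189} - 2660 = 6 \left(-2\right) \frac{83}{189} - 2660 = \left(-12\right) \frac{83}{189} - 2660 = - \frac{332}{63} - 2660 = - \frac{167912}{63}$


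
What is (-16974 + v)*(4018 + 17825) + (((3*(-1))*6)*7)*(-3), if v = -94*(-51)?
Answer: -266047362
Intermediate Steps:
v = 4794
(-16974 + v)*(4018 + 17825) + (((3*(-1))*6)*7)*(-3) = (-16974 + 4794)*(4018 + 17825) + (((3*(-1))*6)*7)*(-3) = -12180*21843 + (-3*6*7)*(-3) = -266047740 - 18*7*(-3) = -266047740 - 126*(-3) = -266047740 + 378 = -266047362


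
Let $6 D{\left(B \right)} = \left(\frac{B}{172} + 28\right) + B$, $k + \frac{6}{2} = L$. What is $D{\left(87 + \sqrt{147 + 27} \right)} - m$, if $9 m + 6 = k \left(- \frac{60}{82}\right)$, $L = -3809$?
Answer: $- \frac{4090175}{14104} + \frac{173 \sqrt{174}}{1032} \approx -287.79$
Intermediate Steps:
$k = -3812$ ($k = -3 - 3809 = -3812$)
$D{\left(B \right)} = \frac{14}{3} + \frac{173 B}{1032}$ ($D{\left(B \right)} = \frac{\left(\frac{B}{172} + 28\right) + B}{6} = \frac{\left(28 + \frac{B}{172}\right) + B}{6} = \frac{28 + \frac{173 B}{172}}{6} = \frac{14}{3} + \frac{173 B}{1032}$)
$m = \frac{38038}{123}$ ($m = - \frac{2}{3} + \frac{\left(-3812\right) \left(- \frac{60}{82}\right)}{9} = - \frac{2}{3} + \frac{\left(-3812\right) \left(\left(-60\right) \frac{1}{82}\right)}{9} = - \frac{2}{3} + \frac{\left(-3812\right) \left(- \frac{30}{41}\right)}{9} = - \frac{2}{3} + \frac{1}{9} \cdot \frac{114360}{41} = - \frac{2}{3} + \frac{38120}{123} = \frac{38038}{123} \approx 309.25$)
$D{\left(87 + \sqrt{147 + 27} \right)} - m = \left(\frac{14}{3} + \frac{173 \left(87 + \sqrt{147 + 27}\right)}{1032}\right) - \frac{38038}{123} = \left(\frac{14}{3} + \frac{173 \left(87 + \sqrt{174}\right)}{1032}\right) - \frac{38038}{123} = \left(\frac{14}{3} + \left(\frac{5017}{344} + \frac{173 \sqrt{174}}{1032}\right)\right) - \frac{38038}{123} = \left(\frac{19867}{1032} + \frac{173 \sqrt{174}}{1032}\right) - \frac{38038}{123} = - \frac{4090175}{14104} + \frac{173 \sqrt{174}}{1032}$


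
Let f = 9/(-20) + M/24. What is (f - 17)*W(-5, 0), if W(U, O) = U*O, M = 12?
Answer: 0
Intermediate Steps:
W(U, O) = O*U
f = 1/20 (f = 9/(-20) + 12/24 = 9*(-1/20) + 12*(1/24) = -9/20 + ½ = 1/20 ≈ 0.050000)
(f - 17)*W(-5, 0) = (1/20 - 17)*(0*(-5)) = -339/20*0 = 0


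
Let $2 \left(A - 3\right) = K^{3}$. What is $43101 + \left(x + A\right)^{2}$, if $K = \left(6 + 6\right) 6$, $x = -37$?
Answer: $34815871201$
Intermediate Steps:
$K = 72$ ($K = 12 \cdot 6 = 72$)
$A = 186627$ ($A = 3 + \frac{72^{3}}{2} = 3 + \frac{1}{2} \cdot 373248 = 3 + 186624 = 186627$)
$43101 + \left(x + A\right)^{2} = 43101 + \left(-37 + 186627\right)^{2} = 43101 + 186590^{2} = 43101 + 34815828100 = 34815871201$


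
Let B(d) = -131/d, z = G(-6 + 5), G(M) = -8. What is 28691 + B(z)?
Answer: 229659/8 ≈ 28707.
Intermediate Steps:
z = -8
28691 + B(z) = 28691 - 131/(-8) = 28691 - 131*(-1/8) = 28691 + 131/8 = 229659/8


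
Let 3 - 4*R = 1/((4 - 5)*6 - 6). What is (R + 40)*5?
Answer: 9785/48 ≈ 203.85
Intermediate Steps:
R = 37/48 (R = ¾ - 1/(4*((4 - 5)*6 - 6)) = ¾ - 1/(4*(-1*6 - 6)) = ¾ - 1/(4*(-6 - 6)) = ¾ - ¼/(-12) = ¾ - ¼*(-1/12) = ¾ + 1/48 = 37/48 ≈ 0.77083)
(R + 40)*5 = (37/48 + 40)*5 = (1957/48)*5 = 9785/48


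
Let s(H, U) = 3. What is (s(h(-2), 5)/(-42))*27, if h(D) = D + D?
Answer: -27/14 ≈ -1.9286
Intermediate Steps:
h(D) = 2*D
(s(h(-2), 5)/(-42))*27 = (3/(-42))*27 = -1/42*3*27 = -1/14*27 = -27/14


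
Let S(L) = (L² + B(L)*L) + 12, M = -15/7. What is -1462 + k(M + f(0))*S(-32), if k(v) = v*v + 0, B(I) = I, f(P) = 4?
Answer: 276502/49 ≈ 5642.9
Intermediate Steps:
M = -15/7 (M = -15*⅐ = -15/7 ≈ -2.1429)
k(v) = v² (k(v) = v² + 0 = v²)
S(L) = 12 + 2*L² (S(L) = (L² + L*L) + 12 = (L² + L²) + 12 = 2*L² + 12 = 12 + 2*L²)
-1462 + k(M + f(0))*S(-32) = -1462 + (-15/7 + 4)²*(12 + 2*(-32)²) = -1462 + (13/7)²*(12 + 2*1024) = -1462 + 169*(12 + 2048)/49 = -1462 + (169/49)*2060 = -1462 + 348140/49 = 276502/49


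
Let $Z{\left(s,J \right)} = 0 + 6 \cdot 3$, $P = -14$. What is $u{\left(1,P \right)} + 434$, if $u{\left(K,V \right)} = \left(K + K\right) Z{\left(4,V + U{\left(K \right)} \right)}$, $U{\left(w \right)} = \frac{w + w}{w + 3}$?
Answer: $470$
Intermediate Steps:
$U{\left(w \right)} = \frac{2 w}{3 + w}$
$Z{\left(s,J \right)} = 18$ ($Z{\left(s,J \right)} = 0 + 18 = 18$)
$u{\left(K,V \right)} = 36 K$ ($u{\left(K,V \right)} = \left(K + K\right) 18 = 2 K 18 = 36 K$)
$u{\left(1,P \right)} + 434 = 36 \cdot 1 + 434 = 36 + 434 = 470$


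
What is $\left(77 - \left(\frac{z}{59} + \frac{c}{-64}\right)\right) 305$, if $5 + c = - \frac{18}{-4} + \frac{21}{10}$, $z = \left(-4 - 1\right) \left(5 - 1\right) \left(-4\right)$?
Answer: $\frac{10893319}{472} \approx 23079.0$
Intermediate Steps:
$z = 80$ ($z = \left(-5\right) 4 \left(-4\right) = \left(-20\right) \left(-4\right) = 80$)
$c = \frac{8}{5}$ ($c = -5 + \left(- \frac{18}{-4} + \frac{21}{10}\right) = -5 + \left(\left(-18\right) \left(- \frac{1}{4}\right) + 21 \cdot \frac{1}{10}\right) = -5 + \left(\frac{9}{2} + \frac{21}{10}\right) = -5 + \frac{33}{5} = \frac{8}{5} \approx 1.6$)
$\left(77 - \left(\frac{z}{59} + \frac{c}{-64}\right)\right) 305 = \left(77 - \left(\frac{80}{59} + \frac{8}{5 \left(-64\right)}\right)\right) 305 = \left(77 - \left(80 \cdot \frac{1}{59} + \frac{8}{5} \left(- \frac{1}{64}\right)\right)\right) 305 = \left(77 - \left(\frac{80}{59} - \frac{1}{40}\right)\right) 305 = \left(77 - \frac{3141}{2360}\right) 305 = \frac{178579}{2360} \cdot 305 = \frac{10893319}{472}$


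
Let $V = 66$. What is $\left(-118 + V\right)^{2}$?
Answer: $2704$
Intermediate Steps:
$\left(-118 + V\right)^{2} = \left(-118 + 66\right)^{2} = \left(-52\right)^{2} = 2704$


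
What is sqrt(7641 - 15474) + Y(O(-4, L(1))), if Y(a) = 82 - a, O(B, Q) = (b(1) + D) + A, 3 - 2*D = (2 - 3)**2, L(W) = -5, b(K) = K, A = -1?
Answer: 81 + I*sqrt(7833) ≈ 81.0 + 88.504*I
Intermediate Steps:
D = 1 (D = 3/2 - (2 - 3)**2/2 = 3/2 - 1/2*(-1)**2 = 3/2 - 1/2*1 = 3/2 - 1/2 = 1)
O(B, Q) = 1 (O(B, Q) = (1 + 1) - 1 = 2 - 1 = 1)
sqrt(7641 - 15474) + Y(O(-4, L(1))) = sqrt(7641 - 15474) + (82 - 1*1) = sqrt(-7833) + (82 - 1) = I*sqrt(7833) + 81 = 81 + I*sqrt(7833)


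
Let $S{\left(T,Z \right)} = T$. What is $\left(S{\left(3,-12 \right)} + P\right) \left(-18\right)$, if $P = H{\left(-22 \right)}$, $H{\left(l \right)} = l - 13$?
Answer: $576$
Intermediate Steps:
$H{\left(l \right)} = -13 + l$
$P = -35$ ($P = -13 - 22 = -35$)
$\left(S{\left(3,-12 \right)} + P\right) \left(-18\right) = \left(3 - 35\right) \left(-18\right) = \left(-32\right) \left(-18\right) = 576$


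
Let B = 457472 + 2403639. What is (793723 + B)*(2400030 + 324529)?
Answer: 9957810868206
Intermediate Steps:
B = 2861111
(793723 + B)*(2400030 + 324529) = (793723 + 2861111)*(2400030 + 324529) = 3654834*2724559 = 9957810868206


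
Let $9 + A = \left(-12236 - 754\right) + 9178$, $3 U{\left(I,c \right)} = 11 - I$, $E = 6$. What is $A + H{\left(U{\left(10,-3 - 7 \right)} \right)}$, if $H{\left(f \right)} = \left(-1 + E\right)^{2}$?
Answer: $-3796$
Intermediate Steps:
$U{\left(I,c \right)} = \frac{11}{3} - \frac{I}{3}$ ($U{\left(I,c \right)} = \frac{11 - I}{3} = \frac{11}{3} - \frac{I}{3}$)
$A = -3821$ ($A = -9 + \left(\left(-12236 - 754\right) + 9178\right) = -9 + \left(-12990 + 9178\right) = -9 - 3812 = -3821$)
$H{\left(f \right)} = 25$ ($H{\left(f \right)} = \left(-1 + 6\right)^{2} = 5^{2} = 25$)
$A + H{\left(U{\left(10,-3 - 7 \right)} \right)} = -3821 + 25 = -3796$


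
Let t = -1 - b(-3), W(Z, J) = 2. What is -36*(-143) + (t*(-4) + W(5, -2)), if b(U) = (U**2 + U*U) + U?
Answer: 5214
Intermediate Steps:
b(U) = U + 2*U**2 (b(U) = (U**2 + U**2) + U = 2*U**2 + U = U + 2*U**2)
t = -16 (t = -1 - (-3)*(1 + 2*(-3)) = -1 - (-3)*(1 - 6) = -1 - (-3)*(-5) = -1 - 1*15 = -1 - 15 = -16)
-36*(-143) + (t*(-4) + W(5, -2)) = -36*(-143) + (-16*(-4) + 2) = 5148 + (64 + 2) = 5148 + 66 = 5214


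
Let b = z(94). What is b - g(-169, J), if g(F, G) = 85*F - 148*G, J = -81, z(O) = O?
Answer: 2471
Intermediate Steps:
b = 94
g(F, G) = -148*G + 85*F
b - g(-169, J) = 94 - (-148*(-81) + 85*(-169)) = 94 - (11988 - 14365) = 94 - 1*(-2377) = 94 + 2377 = 2471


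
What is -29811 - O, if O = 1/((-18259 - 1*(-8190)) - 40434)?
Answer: -1505544932/50503 ≈ -29811.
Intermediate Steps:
O = -1/50503 (O = 1/((-18259 + 8190) - 40434) = 1/(-10069 - 40434) = 1/(-50503) = -1/50503 ≈ -1.9801e-5)
-29811 - O = -29811 - 1*(-1/50503) = -29811 + 1/50503 = -1505544932/50503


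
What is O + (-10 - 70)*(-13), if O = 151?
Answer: 1191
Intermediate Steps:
O + (-10 - 70)*(-13) = 151 + (-10 - 70)*(-13) = 151 - 80*(-13) = 151 + 1040 = 1191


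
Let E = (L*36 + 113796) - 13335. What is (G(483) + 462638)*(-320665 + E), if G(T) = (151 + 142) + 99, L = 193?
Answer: -98743925680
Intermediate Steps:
G(T) = 392 (G(T) = 293 + 99 = 392)
E = 107409 (E = (193*36 + 113796) - 13335 = (6948 + 113796) - 13335 = 120744 - 13335 = 107409)
(G(483) + 462638)*(-320665 + E) = (392 + 462638)*(-320665 + 107409) = 463030*(-213256) = -98743925680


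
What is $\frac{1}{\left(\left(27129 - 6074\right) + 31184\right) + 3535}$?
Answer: $\frac{1}{55774} \approx 1.793 \cdot 10^{-5}$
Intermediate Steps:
$\frac{1}{\left(\left(27129 - 6074\right) + 31184\right) + 3535} = \frac{1}{\left(21055 + 31184\right) + 3535} = \frac{1}{52239 + 3535} = \frac{1}{55774}$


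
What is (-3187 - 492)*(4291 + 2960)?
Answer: -26676429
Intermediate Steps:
(-3187 - 492)*(4291 + 2960) = -3679*7251 = -26676429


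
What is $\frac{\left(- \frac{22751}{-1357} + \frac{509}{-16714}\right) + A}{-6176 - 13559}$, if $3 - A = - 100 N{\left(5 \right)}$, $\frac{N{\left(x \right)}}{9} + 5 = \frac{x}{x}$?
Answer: $\frac{16240724121}{89521504406} \approx 0.18142$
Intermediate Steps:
$N{\left(x \right)} = -36$ ($N{\left(x \right)} = -45 + 9 \frac{x}{x} = -45 + 9 \cdot 1 = -45 + 9 = -36$)
$A = -3597$ ($A = 3 - \left(-100\right) \left(-36\right) = 3 - 3600 = -3597$)
$\frac{\left(- \frac{22751}{-1357} + \frac{509}{-16714}\right) + A}{-6176 - 13559} = \frac{\left(- \frac{22751}{-1357} + \frac{509}{-16714}\right) - 3597}{-6176 - 13559} = \frac{\left(\left(-22751\right) \left(- \frac{1}{1357}\right) + 509 \left(- \frac{1}{16714}\right)\right) - 3597}{-19735} = \left(\left(\frac{22751}{1357} - \frac{509}{16714}\right) - 3597\right) \left(- \frac{1}{19735}\right) = \left(\frac{379569501}{22680898} - 3597\right) \left(- \frac{1}{19735}\right) = \left(- \frac{81203620605}{22680898}\right) \left(- \frac{1}{19735}\right) = \frac{16240724121}{89521504406}$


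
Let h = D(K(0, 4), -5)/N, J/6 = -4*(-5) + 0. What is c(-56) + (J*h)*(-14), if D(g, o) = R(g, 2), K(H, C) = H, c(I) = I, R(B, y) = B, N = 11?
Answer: -56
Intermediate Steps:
J = 120 (J = 6*(-4*(-5) + 0) = 6*(20 + 0) = 6*20 = 120)
D(g, o) = g
h = 0 (h = 0/11 = 0*(1/11) = 0)
c(-56) + (J*h)*(-14) = -56 + (120*0)*(-14) = -56 + 0*(-14) = -56 + 0 = -56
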